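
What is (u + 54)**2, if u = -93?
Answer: 1521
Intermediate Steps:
(u + 54)**2 = (-93 + 54)**2 = (-39)**2 = 1521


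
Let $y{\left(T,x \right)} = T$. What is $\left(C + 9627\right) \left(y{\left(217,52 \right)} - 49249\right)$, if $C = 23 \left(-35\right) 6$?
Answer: $-235206504$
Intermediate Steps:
$C = -4830$ ($C = \left(-805\right) 6 = -4830$)
$\left(C + 9627\right) \left(y{\left(217,52 \right)} - 49249\right) = \left(-4830 + 9627\right) \left(217 - 49249\right) = 4797 \left(-49032\right) = -235206504$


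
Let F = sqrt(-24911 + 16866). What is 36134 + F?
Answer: 36134 + I*sqrt(8045) ≈ 36134.0 + 89.694*I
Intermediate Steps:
F = I*sqrt(8045) (F = sqrt(-8045) = I*sqrt(8045) ≈ 89.694*I)
36134 + F = 36134 + I*sqrt(8045)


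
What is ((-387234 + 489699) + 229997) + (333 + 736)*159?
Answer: 502433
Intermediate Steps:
((-387234 + 489699) + 229997) + (333 + 736)*159 = (102465 + 229997) + 1069*159 = 332462 + 169971 = 502433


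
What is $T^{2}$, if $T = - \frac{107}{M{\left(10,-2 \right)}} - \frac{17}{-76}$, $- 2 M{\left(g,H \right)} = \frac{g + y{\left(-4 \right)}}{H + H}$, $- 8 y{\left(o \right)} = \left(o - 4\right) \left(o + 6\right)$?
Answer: $\frac{262861369}{51984} \approx 5056.6$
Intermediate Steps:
$y{\left(o \right)} = - \frac{\left(-4 + o\right) \left(6 + o\right)}{8}$ ($y{\left(o \right)} = - \frac{\left(o - 4\right) \left(o + 6\right)}{8} = - \frac{\left(-4 + o\right) \left(6 + o\right)}{8}$)
$M{\left(g,H \right)} = - \frac{2 + g}{4 H}$ ($M{\left(g,H \right)} = - \frac{\left(g - \left(-4 + 2\right)\right) \frac{1}{H + H}}{2} = - \frac{\left(g + \left(3 + 1 - 2\right)\right) \frac{1}{2 H}}{2} = - \frac{\left(g + 2\right) \frac{1}{2 H}}{2} = - \frac{\left(2 + g\right) \frac{1}{2 H}}{2} = - \frac{\frac{1}{2} \frac{1}{H} \left(2 + g\right)}{2} = - \frac{2 + g}{4 H}$)
$T = - \frac{16213}{228}$ ($T = - \frac{107}{\frac{1}{4} \frac{1}{-2} \left(-2 - 10\right)} - \frac{17}{-76} = - \frac{107}{\frac{1}{4} \left(- \frac{1}{2}\right) \left(-2 - 10\right)} - - \frac{17}{76} = - \frac{107}{\frac{1}{4} \left(- \frac{1}{2}\right) \left(-12\right)} + \frac{17}{76} = - \frac{107}{\frac{3}{2}} + \frac{17}{76} = \left(-107\right) \frac{2}{3} + \frac{17}{76} = - \frac{214}{3} + \frac{17}{76} = - \frac{16213}{228} \approx -71.11$)
$T^{2} = \left(- \frac{16213}{228}\right)^{2} = \frac{262861369}{51984}$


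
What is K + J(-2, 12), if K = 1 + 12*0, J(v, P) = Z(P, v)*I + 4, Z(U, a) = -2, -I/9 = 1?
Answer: 23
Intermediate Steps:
I = -9 (I = -9*1 = -9)
J(v, P) = 22 (J(v, P) = -2*(-9) + 4 = 18 + 4 = 22)
K = 1 (K = 1 + 0 = 1)
K + J(-2, 12) = 1 + 22 = 23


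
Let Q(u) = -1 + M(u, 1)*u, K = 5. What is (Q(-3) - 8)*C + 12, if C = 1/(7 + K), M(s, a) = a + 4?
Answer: 10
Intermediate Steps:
M(s, a) = 4 + a
Q(u) = -1 + 5*u (Q(u) = -1 + (4 + 1)*u = -1 + 5*u)
C = 1/12 (C = 1/(7 + 5) = 1/12 ≈ 0.083333)
(Q(-3) - 8)*C + 12 = ((-1 + 5*(-3)) - 8)*(1/12) + 12 = ((-1 - 15) - 8)*(1/12) + 12 = (-16 - 8)*(1/12) + 12 = -24*1/12 + 12 = -2 + 12 = 10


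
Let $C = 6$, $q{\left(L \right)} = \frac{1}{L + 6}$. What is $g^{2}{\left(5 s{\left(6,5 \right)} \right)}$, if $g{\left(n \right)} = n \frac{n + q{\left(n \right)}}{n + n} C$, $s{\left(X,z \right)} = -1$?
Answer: $144$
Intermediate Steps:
$q{\left(L \right)} = \frac{1}{6 + L}$
$g{\left(n \right)} = 3 n + \frac{3}{6 + n}$ ($g{\left(n \right)} = n \frac{n + \frac{1}{6 + n}}{n + n} 6 = n \frac{n + \frac{1}{6 + n}}{2 n} 6 = \left(\frac{n}{2} + \frac{1}{2 \left(6 + n\right)}\right) 6 = 3 n + \frac{3}{6 + n}$)
$g^{2}{\left(5 s{\left(6,5 \right)} \right)} = \left(\frac{3 \left(1 + 5 \left(-1\right) \left(6 + 5 \left(-1\right)\right)\right)}{6 + 5 \left(-1\right)}\right)^{2} = \left(\frac{3 \left(1 - 5 \left(6 - 5\right)\right)}{6 - 5}\right)^{2} = \left(\frac{3 \left(1 - 5\right)}{1}\right)^{2} = \left(3 \cdot 1 \left(1 - 5\right)\right)^{2} = \left(3 \cdot 1 \left(-4\right)\right)^{2} = \left(-12\right)^{2} = 144$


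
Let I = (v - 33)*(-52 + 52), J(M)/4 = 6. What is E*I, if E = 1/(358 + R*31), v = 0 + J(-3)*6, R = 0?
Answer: 0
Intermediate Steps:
J(M) = 24 (J(M) = 4*6 = 24)
v = 144 (v = 0 + 24*6 = 0 + 144 = 144)
I = 0 (I = (144 - 33)*(-52 + 52) = 111*0 = 0)
E = 1/358 (E = 1/(358 + 0*31) = 1/(358 + 0) = 1/358 ≈ 0.0027933)
E*I = (1/358)*0 = 0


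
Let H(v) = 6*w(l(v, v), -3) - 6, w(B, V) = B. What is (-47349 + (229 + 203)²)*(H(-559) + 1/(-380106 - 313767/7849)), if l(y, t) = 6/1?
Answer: 1385213133080975/331529529 ≈ 4.1782e+6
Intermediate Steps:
l(y, t) = 6 (l(y, t) = 6*1 = 6)
H(v) = 30 (H(v) = 6*6 - 6 = 36 - 6 = 30)
(-47349 + (229 + 203)²)*(H(-559) + 1/(-380106 - 313767/7849)) = (-47349 + (229 + 203)²)*(30 + 1/(-380106 - 313767/7849)) = (-47349 + 432²)*(30 + 1/(-380106 - 313767*1/7849)) = (-47349 + 186624)*(30 + 1/(-380106 - 313767/7849)) = 139275*(30 + 1/(-2983765761/7849)) = 139275*(30 - 7849/2983765761) = 139275*(89512964981/2983765761) = 1385213133080975/331529529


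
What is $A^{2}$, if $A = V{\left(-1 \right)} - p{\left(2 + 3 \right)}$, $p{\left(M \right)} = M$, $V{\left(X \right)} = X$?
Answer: $36$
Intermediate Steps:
$A = -6$ ($A = -1 - \left(2 + 3\right) = -1 - 5 = -6$)
$A^{2} = \left(-6\right)^{2} = 36$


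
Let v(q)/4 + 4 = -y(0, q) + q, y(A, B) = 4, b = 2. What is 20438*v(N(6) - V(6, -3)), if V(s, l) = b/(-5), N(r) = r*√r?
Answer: -3106576/5 + 490512*√6 ≈ 5.8019e+5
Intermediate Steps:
N(r) = r^(3/2)
V(s, l) = -⅖ (V(s, l) = 2/(-5) = 2*(-⅕) = -⅖)
v(q) = -32 + 4*q (v(q) = -16 + 4*(-1*4 + q) = -16 + 4*(-4 + q) = -16 + (-16 + 4*q) = -32 + 4*q)
20438*v(N(6) - V(6, -3)) = 20438*(-32 + 4*(6^(3/2) - 1*(-⅖))) = 20438*(-32 + 4*(6*√6 + ⅖)) = 20438*(-32 + 4*(⅖ + 6*√6)) = 20438*(-32 + (8/5 + 24*√6)) = 20438*(-152/5 + 24*√6) = -3106576/5 + 490512*√6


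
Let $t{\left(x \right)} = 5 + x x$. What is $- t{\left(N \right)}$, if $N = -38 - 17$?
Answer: $-3030$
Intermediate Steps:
$N = -55$
$t{\left(x \right)} = 5 + x^{2}$
$- t{\left(N \right)} = - (5 + \left(-55\right)^{2}) = - (5 + 3025) = \left(-1\right) 3030 = -3030$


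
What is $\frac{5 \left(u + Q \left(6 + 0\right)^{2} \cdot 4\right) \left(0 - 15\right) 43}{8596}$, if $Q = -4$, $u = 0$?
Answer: $\frac{464400}{2149} \approx 216.1$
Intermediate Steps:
$\frac{5 \left(u + Q \left(6 + 0\right)^{2} \cdot 4\right) \left(0 - 15\right) 43}{8596} = \frac{5 \left(0 + - 4 \left(6 + 0\right)^{2} \cdot 4\right) \left(0 - 15\right) 43}{8596} = 5 \left(0 + - 4 \cdot 6^{2} \cdot 4\right) \left(-15\right) 43 \cdot \frac{1}{8596} = 5 \left(0 + \left(-4\right) 36 \cdot 4\right) \left(-15\right) 43 \cdot \frac{1}{8596} = 5 \left(0 - 576\right) \left(-15\right) 43 \cdot \frac{1}{8596} = 5 \left(\left(-576\right) \left(-15\right)\right) 43 \cdot \frac{1}{8596} = 5 \cdot 8640 \cdot 43 \cdot \frac{1}{8596} = 43200 \cdot 43 \cdot \frac{1}{8596} = 1857600 \cdot \frac{1}{8596} = \frac{464400}{2149}$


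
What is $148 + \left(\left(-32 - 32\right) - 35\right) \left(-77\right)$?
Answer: $7771$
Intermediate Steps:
$148 + \left(\left(-32 - 32\right) - 35\right) \left(-77\right) = 148 + \left(-64 - 35\right) \left(-77\right) = 148 - -7623 = 148 + 7623 = 7771$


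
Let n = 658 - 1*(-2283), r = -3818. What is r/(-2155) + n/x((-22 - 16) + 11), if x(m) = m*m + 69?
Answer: 9384619/1719690 ≈ 5.4572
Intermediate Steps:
n = 2941 (n = 658 + 2283 = 2941)
x(m) = 69 + m² (x(m) = m² + 69 = 69 + m²)
r/(-2155) + n/x((-22 - 16) + 11) = -3818/(-2155) + 2941/(69 + ((-22 - 16) + 11)²) = -3818*(-1/2155) + 2941/(69 + (-38 + 11)²) = 3818/2155 + 2941/(69 + (-27)²) = 3818/2155 + 2941/(69 + 729) = 3818/2155 + 2941/798 = 9384619/1719690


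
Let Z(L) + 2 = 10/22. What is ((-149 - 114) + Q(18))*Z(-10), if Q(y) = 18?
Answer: 4165/11 ≈ 378.64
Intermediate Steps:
Z(L) = -17/11 (Z(L) = -2 + 10/22 = -2 + 10*(1/22) = -2 + 5/11 = -17/11)
((-149 - 114) + Q(18))*Z(-10) = ((-149 - 114) + 18)*(-17/11) = (-263 + 18)*(-17/11) = -245*(-17/11) = 4165/11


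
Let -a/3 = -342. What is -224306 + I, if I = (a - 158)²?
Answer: 529118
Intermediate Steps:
a = 1026 (a = -3*(-342) = 1026)
I = 753424 (I = (1026 - 158)² = 868² = 753424)
-224306 + I = -224306 + 753424 = 529118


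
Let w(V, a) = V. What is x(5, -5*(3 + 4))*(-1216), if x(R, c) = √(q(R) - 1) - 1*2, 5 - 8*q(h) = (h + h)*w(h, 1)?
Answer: 2432 - 304*I*√106 ≈ 2432.0 - 3129.9*I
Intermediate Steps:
q(h) = 5/8 - h²/4 (q(h) = 5/8 - (h + h)*h/8 = 5/8 - 2*h*h/8 = 5/8 - h²/4)
x(R, c) = -2 + √(-3/8 - R²/4) (x(R, c) = √((5/8 - R²/4) - 1) - 1*2 = √(-3/8 - R²/4) - 2 = -2 + √(-3/8 - R²/4))
x(5, -5*(3 + 4))*(-1216) = (-2 + √(-6 - 4*5²)/4)*(-1216) = (-2 + √(-6 - 4*25)/4)*(-1216) = (-2 + √(-6 - 100)/4)*(-1216) = (-2 + √(-106)/4)*(-1216) = (-2 + (I*√106)/4)*(-1216) = (-2 + I*√106/4)*(-1216) = 2432 - 304*I*√106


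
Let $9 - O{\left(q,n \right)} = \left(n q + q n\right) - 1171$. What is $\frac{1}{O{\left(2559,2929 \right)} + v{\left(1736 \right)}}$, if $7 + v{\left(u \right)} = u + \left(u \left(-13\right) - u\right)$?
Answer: $- \frac{1}{15012017} \approx -6.6613 \cdot 10^{-8}$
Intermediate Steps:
$O{\left(q,n \right)} = 1180 - 2 n q$ ($O{\left(q,n \right)} = 9 - \left(\left(n q + q n\right) - 1171\right) = 9 - \left(\left(n q + n q\right) - 1171\right) = 9 - \left(2 n q - 1171\right) = 9 - \left(-1171 + 2 n q\right) = 1180 - 2 n q$)
$v{\left(u \right)} = -7 - 13 u$ ($v{\left(u \right)} = -7 + \left(u + \left(u \left(-13\right) - u\right)\right) = -7 + \left(u - 14 u\right) = -7 - 13 u$)
$\frac{1}{O{\left(2559,2929 \right)} + v{\left(1736 \right)}} = \frac{1}{\left(1180 - 5858 \cdot 2559\right) - 22575} = \frac{1}{\left(1180 - 14990622\right) - 22575} = \frac{1}{-14989442 - 22575} = \frac{1}{-15012017} = - \frac{1}{15012017}$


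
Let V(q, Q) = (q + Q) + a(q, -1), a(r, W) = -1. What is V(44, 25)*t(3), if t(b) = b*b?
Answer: 612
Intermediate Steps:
t(b) = b²
V(q, Q) = -1 + Q + q (V(q, Q) = (q + Q) - 1 = (Q + q) - 1 = -1 + Q + q)
V(44, 25)*t(3) = (-1 + 25 + 44)*3² = 68*9 = 612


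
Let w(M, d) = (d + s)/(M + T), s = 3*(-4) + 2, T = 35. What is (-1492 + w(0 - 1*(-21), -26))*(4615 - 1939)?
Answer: -27960186/7 ≈ -3.9943e+6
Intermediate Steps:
s = -10 (s = -12 + 2 = -10)
w(M, d) = (-10 + d)/(35 + M) (w(M, d) = (d - 10)/(M + 35) = (-10 + d)/(35 + M))
(-1492 + w(0 - 1*(-21), -26))*(4615 - 1939) = (-1492 + (-10 - 26)/(35 + (0 - 1*(-21))))*(4615 - 1939) = (-1492 - 36/(35 + (0 + 21)))*2676 = (-1492 - 36/(35 + 21))*2676 = (-1492 - 36/56)*2676 = (-1492 + (1/56)*(-36))*2676 = (-1492 - 9/14)*2676 = -20897/14*2676 = -27960186/7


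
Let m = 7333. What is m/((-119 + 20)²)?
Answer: 7333/9801 ≈ 0.74819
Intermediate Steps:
m/((-119 + 20)²) = 7333/((-119 + 20)²) = 7333/((-99)²) = 7333/9801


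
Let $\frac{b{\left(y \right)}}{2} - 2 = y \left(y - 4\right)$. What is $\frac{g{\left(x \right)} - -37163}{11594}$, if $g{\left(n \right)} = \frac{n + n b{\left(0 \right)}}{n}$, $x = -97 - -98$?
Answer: $\frac{18584}{5797} \approx 3.2058$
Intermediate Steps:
$x = 1$ ($x = -97 + 98 = 1$)
$b{\left(y \right)} = 4 + 2 y \left(-4 + y\right)$ ($b{\left(y \right)} = 4 + 2 y \left(y - 4\right) = 4 + 2 y \left(-4 + y\right)$)
$g{\left(n \right)} = 5$ ($g{\left(n \right)} = \frac{n + n \left(4 - 0 + 2 \cdot 0^{2}\right)}{n} = \frac{n + n \left(4 + 0 + 2 \cdot 0\right)}{n} = \frac{n + n \left(4 + 0 + 0\right)}{n} = \frac{n + n 4}{n} = \frac{n + 4 n}{n} = \frac{5 n}{n} = 5$)
$\frac{g{\left(x \right)} - -37163}{11594} = \frac{5 - -37163}{11594} = \left(5 + 37163\right) \frac{1}{11594} = 37168 \cdot \frac{1}{11594} = \frac{18584}{5797}$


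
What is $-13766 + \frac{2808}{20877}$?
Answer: $- \frac{95796658}{6959} \approx -13766.0$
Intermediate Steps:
$-13766 + \frac{2808}{20877} = -13766 + 2808 \cdot \frac{1}{20877} = -13766 + \frac{936}{6959} = - \frac{95796658}{6959}$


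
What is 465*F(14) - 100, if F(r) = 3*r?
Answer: 19430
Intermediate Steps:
465*F(14) - 100 = 465*(3*14) - 100 = 465*42 - 100 = 19530 - 100 = 19430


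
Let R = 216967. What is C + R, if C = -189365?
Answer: 27602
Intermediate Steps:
C + R = -189365 + 216967 = 27602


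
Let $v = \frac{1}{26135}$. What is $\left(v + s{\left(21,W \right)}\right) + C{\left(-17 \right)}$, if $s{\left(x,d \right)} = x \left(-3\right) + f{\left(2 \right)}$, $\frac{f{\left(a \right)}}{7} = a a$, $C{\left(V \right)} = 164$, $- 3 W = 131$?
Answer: $\frac{3371416}{26135} \approx 129.0$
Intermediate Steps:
$W = - \frac{131}{3}$ ($W = \left(- \frac{1}{3}\right) 131 = - \frac{131}{3} \approx -43.667$)
$f{\left(a \right)} = 7 a^{2}$ ($f{\left(a \right)} = 7 a a = 7 a^{2}$)
$s{\left(x,d \right)} = 28 - 3 x$ ($s{\left(x,d \right)} = x \left(-3\right) + 7 \cdot 2^{2} = - 3 x + 7 \cdot 4 = - 3 x + 28 = 28 - 3 x$)
$v = \frac{1}{26135} \approx 3.8263 \cdot 10^{-5}$
$\left(v + s{\left(21,W \right)}\right) + C{\left(-17 \right)} = \left(\frac{1}{26135} + \left(28 - 63\right)\right) + 164 = \left(\frac{1}{26135} - 35\right) + 164 = - \frac{914724}{26135} + 164 = \frac{3371416}{26135}$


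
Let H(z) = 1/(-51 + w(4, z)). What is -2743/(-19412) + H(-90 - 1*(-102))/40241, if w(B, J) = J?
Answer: 20402095/144384708 ≈ 0.14130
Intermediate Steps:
H(z) = 1/(-51 + z)
-2743/(-19412) + H(-90 - 1*(-102))/40241 = -2743/(-19412) + 1/(-51 + (-90 - 1*(-102))*40241) = -2743*(-1/19412) + (1/40241)/(-51 + (-90 + 102)) = 13/92 + (1/40241)/(-51 + 12) = 13/92 + (1/40241)/(-39) = 13/92 - 1/39*1/40241 = 13/92 - 1/1569399 = 20402095/144384708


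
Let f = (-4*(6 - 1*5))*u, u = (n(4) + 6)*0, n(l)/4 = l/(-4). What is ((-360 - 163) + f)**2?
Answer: 273529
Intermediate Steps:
n(l) = -l (n(l) = 4*(l/(-4)) = 4*(l*(-1/4)) = 4*(-l/4) = -l)
u = 0 (u = (-1*4 + 6)*0 = (-4 + 6)*0 = 2*0 = 0)
f = 0 (f = -4*(6 - 1*5)*0 = -4*(6 - 5)*0 = -4*1*0 = -4*0 = 0)
((-360 - 163) + f)**2 = ((-360 - 163) + 0)**2 = (-523 + 0)**2 = (-523)**2 = 273529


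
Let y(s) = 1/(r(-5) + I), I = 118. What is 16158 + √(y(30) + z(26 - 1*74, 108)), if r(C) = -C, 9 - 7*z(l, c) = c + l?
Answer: 16158 + I*√5395026/861 ≈ 16158.0 + 2.6977*I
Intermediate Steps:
z(l, c) = 9/7 - c/7 - l/7 (z(l, c) = 9/7 - (c + l)/7 = 9/7 + (-c/7 - l/7) = 9/7 - c/7 - l/7)
y(s) = 1/123 (y(s) = 1/(-1*(-5) + 118) = 1/(5 + 118) = 1/123)
16158 + √(y(30) + z(26 - 1*74, 108)) = 16158 + √(1/123 + (9/7 - ⅐*108 - (26 - 1*74)/7)) = 16158 + √(1/123 + (9/7 - 108/7 - (26 - 74)/7)) = 16158 + √(1/123 + (9/7 - 108/7 - ⅐*(-48))) = 16158 + √(1/123 + (9/7 - 108/7 + 48/7)) = 16158 + √(1/123 - 51/7) = 16158 + √(-6266/861) = 16158 + I*√5395026/861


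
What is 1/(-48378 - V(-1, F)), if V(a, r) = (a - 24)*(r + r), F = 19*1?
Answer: -1/47428 ≈ -2.1085e-5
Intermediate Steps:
F = 19
V(a, r) = 2*r*(-24 + a) (V(a, r) = (-24 + a)*(2*r) = 2*r*(-24 + a))
1/(-48378 - V(-1, F)) = 1/(-48378 - 2*19*(-24 - 1)) = 1/(-48378 - 2*19*(-25)) = 1/(-48378 - 1*(-950)) = 1/(-48378 + 950) = 1/(-47428) = -1/47428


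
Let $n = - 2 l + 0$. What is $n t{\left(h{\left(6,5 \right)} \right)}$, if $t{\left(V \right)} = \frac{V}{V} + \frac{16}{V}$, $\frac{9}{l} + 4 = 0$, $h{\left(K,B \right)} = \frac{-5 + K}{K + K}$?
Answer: $\frac{1737}{2} \approx 868.5$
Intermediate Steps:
$h{\left(K,B \right)} = \frac{-5 + K}{2 K}$
$l = - \frac{9}{4}$ ($l = \frac{9}{-4 + 0} = \frac{9}{-4} = 9 \left(- \frac{1}{4}\right) = - \frac{9}{4} \approx -2.25$)
$n = \frac{9}{2}$ ($n = \left(-2\right) \left(- \frac{9}{4}\right) + 0 = \frac{9}{2} + 0 = \frac{9}{2} \approx 4.5$)
$t{\left(V \right)} = 1 + \frac{16}{V}$
$n t{\left(h{\left(6,5 \right)} \right)} = \frac{9 \frac{16 + \frac{-5 + 6}{2 \cdot 6}}{\frac{1}{2} \cdot \frac{1}{6} \left(-5 + 6\right)}}{2} = \frac{9 \frac{16 + \frac{1}{2} \cdot \frac{1}{6} \cdot 1}{\frac{1}{2} \cdot \frac{1}{6} \cdot 1}}{2} = \frac{9 \frac{1}{\frac{1}{12}} \left(16 + \frac{1}{12}\right)}{2} = \frac{9 \cdot 12 \cdot \frac{193}{12}}{2} = \frac{9}{2} \cdot 193 = \frac{1737}{2}$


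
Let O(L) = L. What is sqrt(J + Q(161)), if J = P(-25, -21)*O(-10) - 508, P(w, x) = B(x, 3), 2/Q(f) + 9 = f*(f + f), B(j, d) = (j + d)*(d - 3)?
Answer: I*sqrt(1364823119946)/51833 ≈ 22.539*I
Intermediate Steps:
B(j, d) = (-3 + d)*(d + j) (B(j, d) = (d + j)*(-3 + d) = (-3 + d)*(d + j))
Q(f) = 2/(-9 + 2*f**2) (Q(f) = 2/(-9 + f*(f + f)) = 2/(-9 + f*(2*f)) = 2/(-9 + 2*f**2))
P(w, x) = 0 (P(w, x) = 3**2 - 3*3 - 3*x + 3*x = 9 - 9 - 3*x + 3*x = 0)
J = -508 (J = 0*(-10) - 508 = 0 - 508 = -508)
sqrt(J + Q(161)) = sqrt(-508 + 2/(-9 + 2*161**2)) = sqrt(-508 + 2/(-9 + 2*25921)) = sqrt(-508 + 2/(-9 + 51842)) = sqrt(-508 + 2/51833) = sqrt(-26331162/51833) = I*sqrt(1364823119946)/51833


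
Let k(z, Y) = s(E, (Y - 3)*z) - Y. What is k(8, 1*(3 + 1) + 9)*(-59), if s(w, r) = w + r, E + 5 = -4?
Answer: -3422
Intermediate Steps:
E = -9 (E = -5 - 4 = -9)
s(w, r) = r + w
k(z, Y) = -9 - Y + z*(-3 + Y) (k(z, Y) = ((Y - 3)*z - 9) - Y = ((-3 + Y)*z - 9) - Y = (z*(-3 + Y) - 9) - Y = (-9 + z*(-3 + Y)) - Y = -9 - Y + z*(-3 + Y))
k(8, 1*(3 + 1) + 9)*(-59) = (-9 - (1*(3 + 1) + 9) + 8*(-3 + (1*(3 + 1) + 9)))*(-59) = (-9 - (1*4 + 9) + 8*(-3 + (1*4 + 9)))*(-59) = (-9 - (4 + 9) + 8*(-3 + (4 + 9)))*(-59) = (-9 - 1*13 + 8*(-3 + 13))*(-59) = (-9 - 13 + 8*10)*(-59) = (-9 - 13 + 80)*(-59) = 58*(-59) = -3422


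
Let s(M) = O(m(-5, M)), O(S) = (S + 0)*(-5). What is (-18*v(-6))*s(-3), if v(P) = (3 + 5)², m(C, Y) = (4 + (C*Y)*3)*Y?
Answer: -846720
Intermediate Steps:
m(C, Y) = Y*(4 + 3*C*Y) (m(C, Y) = (4 + 3*C*Y)*Y = Y*(4 + 3*C*Y))
v(P) = 64 (v(P) = 8² = 64)
O(S) = -5*S (O(S) = S*(-5) = -5*S)
s(M) = -5*M*(4 - 15*M) (s(M) = -5*M*(4 + 3*(-5)*M) = -5*M*(4 - 15*M))
(-18*v(-6))*s(-3) = (-18*64)*(5*(-3)*(-4 + 15*(-3))) = -5760*(-3)*(-4 - 45) = -5760*(-3)*(-49) = -1152*735 = -846720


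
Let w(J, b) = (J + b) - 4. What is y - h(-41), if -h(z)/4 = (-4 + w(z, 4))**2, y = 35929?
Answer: 44029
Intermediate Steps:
w(J, b) = -4 + J + b
h(z) = -4*(-4 + z)**2 (h(z) = -4*(-4 + (-4 + z + 4))**2 = -4*(-4 + z)**2)
y - h(-41) = 35929 - (-4)*(-4 - 41)**2 = 35929 - (-4)*(-45)**2 = 35929 - (-4)*2025 = 35929 - 1*(-8100) = 35929 + 8100 = 44029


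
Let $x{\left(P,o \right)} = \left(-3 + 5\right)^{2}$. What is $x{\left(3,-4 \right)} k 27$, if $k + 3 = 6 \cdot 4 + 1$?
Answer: $2376$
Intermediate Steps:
$x{\left(P,o \right)} = 4$ ($x{\left(P,o \right)} = 2^{2} = 4$)
$k = 22$ ($k = -3 + \left(6 \cdot 4 + 1\right) = -3 + \left(24 + 1\right) = -3 + 25 = 22$)
$x{\left(3,-4 \right)} k 27 = 4 \cdot 22 \cdot 27 = 88 \cdot 27 = 2376$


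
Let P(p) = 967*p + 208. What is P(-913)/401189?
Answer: -882663/401189 ≈ -2.2001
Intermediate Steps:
P(p) = 208 + 967*p
P(-913)/401189 = (208 + 967*(-913))/401189 = (208 - 882871)*(1/401189) = -882663*1/401189 = -882663/401189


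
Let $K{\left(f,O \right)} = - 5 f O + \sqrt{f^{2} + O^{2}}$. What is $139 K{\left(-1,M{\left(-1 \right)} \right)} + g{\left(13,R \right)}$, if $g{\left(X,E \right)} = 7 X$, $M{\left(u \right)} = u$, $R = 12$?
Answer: $-604 + 139 \sqrt{2} \approx -407.42$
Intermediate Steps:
$K{\left(f,O \right)} = \sqrt{O^{2} + f^{2}} - 5 O f$ ($K{\left(f,O \right)} = - 5 O f + \sqrt{O^{2} + f^{2}} = \sqrt{O^{2} + f^{2}} - 5 O f$)
$139 K{\left(-1,M{\left(-1 \right)} \right)} + g{\left(13,R \right)} = 139 \left(\sqrt{\left(-1\right)^{2} + \left(-1\right)^{2}} - \left(-5\right) \left(-1\right)\right) + 7 \cdot 13 = 139 \left(\sqrt{1 + 1} - 5\right) + 91 = 139 \left(\sqrt{2} - 5\right) + 91 = 139 \left(-5 + \sqrt{2}\right) + 91 = \left(-695 + 139 \sqrt{2}\right) + 91 = -604 + 139 \sqrt{2}$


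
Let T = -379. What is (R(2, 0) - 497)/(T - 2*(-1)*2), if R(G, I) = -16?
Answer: 171/125 ≈ 1.3680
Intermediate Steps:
(R(2, 0) - 497)/(T - 2*(-1)*2) = (-16 - 497)/(-379 - 2*(-1)*2) = -513/(-379 + 2*2) = -513/(-379 + 4) = -513/(-375) = -513*(-1/375) = 171/125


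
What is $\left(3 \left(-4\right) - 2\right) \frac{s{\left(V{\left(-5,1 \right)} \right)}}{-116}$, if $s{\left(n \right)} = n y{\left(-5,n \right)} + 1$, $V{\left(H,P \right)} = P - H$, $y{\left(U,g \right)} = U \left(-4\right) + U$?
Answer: $\frac{637}{58} \approx 10.983$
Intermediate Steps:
$y{\left(U,g \right)} = - 3 U$ ($y{\left(U,g \right)} = - 4 U + U = - 3 U$)
$s{\left(n \right)} = 1 + 15 n$ ($s{\left(n \right)} = n \left(\left(-3\right) \left(-5\right)\right) + 1 = n 15 + 1 = 15 n + 1 = 1 + 15 n$)
$\left(3 \left(-4\right) - 2\right) \frac{s{\left(V{\left(-5,1 \right)} \right)}}{-116} = \left(3 \left(-4\right) - 2\right) \frac{1 + 15 \left(1 - -5\right)}{-116} = \left(-12 + \left(-5 + 3\right)\right) \left(1 + 15 \left(1 + 5\right)\right) \left(- \frac{1}{116}\right) = \left(-12 - 2\right) \left(1 + 15 \cdot 6\right) \left(- \frac{1}{116}\right) = - 14 \left(1 + 90\right) \left(- \frac{1}{116}\right) = - 14 \cdot 91 \left(- \frac{1}{116}\right) = \left(-14\right) \left(- \frac{91}{116}\right) = \frac{637}{58}$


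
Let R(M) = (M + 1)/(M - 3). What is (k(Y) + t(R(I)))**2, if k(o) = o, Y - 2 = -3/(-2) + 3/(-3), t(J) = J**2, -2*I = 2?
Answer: 25/4 ≈ 6.2500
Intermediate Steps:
I = -1 (I = -1/2*2 = -1)
R(M) = (1 + M)/(-3 + M)
Y = 5/2 (Y = 2 + (-3/(-2) + 3/(-3)) = 2 + (-3*(-1/2) + 3*(-1/3)) = 2 + (3/2 - 1) = 2 + 1/2 = 5/2 ≈ 2.5000)
(k(Y) + t(R(I)))**2 = (5/2 + ((1 - 1)/(-3 - 1))**2)**2 = (5/2 + (0/(-4))**2)**2 = (5/2 + (-1/4*0)**2)**2 = (5/2 + 0**2)**2 = (5/2 + 0)**2 = (5/2)**2 = 25/4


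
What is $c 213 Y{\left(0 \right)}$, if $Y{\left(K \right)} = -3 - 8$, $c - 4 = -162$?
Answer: $370194$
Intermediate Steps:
$c = -158$ ($c = 4 - 162 = -158$)
$Y{\left(K \right)} = -11$ ($Y{\left(K \right)} = -3 - 8 = -11$)
$c 213 Y{\left(0 \right)} = \left(-158\right) 213 \left(-11\right) = \left(-33654\right) \left(-11\right) = 370194$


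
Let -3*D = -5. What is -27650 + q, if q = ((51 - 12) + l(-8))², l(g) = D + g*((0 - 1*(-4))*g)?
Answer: 543250/9 ≈ 60361.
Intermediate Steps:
D = 5/3 (D = -⅓*(-5) = 5/3 ≈ 1.6667)
l(g) = 5/3 + 4*g² (l(g) = 5/3 + g*((0 - 1*(-4))*g) = 5/3 + g*((0 + 4)*g) = 5/3 + g*(4*g) = 5/3 + 4*g²)
q = 792100/9 (q = ((51 - 12) + (5/3 + 4*(-8)²))² = (39 + (5/3 + 4*64))² = (39 + (5/3 + 256))² = (39 + 773/3)² = (890/3)² = 792100/9 ≈ 88011.)
-27650 + q = -27650 + 792100/9 = 543250/9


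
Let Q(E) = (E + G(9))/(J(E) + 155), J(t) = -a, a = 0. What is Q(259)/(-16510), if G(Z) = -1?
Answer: -129/1279525 ≈ -0.00010082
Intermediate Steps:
J(t) = 0 (J(t) = -1*0 = 0)
Q(E) = -1/155 + E/155 (Q(E) = (E - 1)/(0 + 155) = (-1 + E)/155 = (-1 + E)*(1/155) = -1/155 + E/155)
Q(259)/(-16510) = (-1/155 + (1/155)*259)/(-16510) = (-1/155 + 259/155)*(-1/16510) = (258/155)*(-1/16510) = -129/1279525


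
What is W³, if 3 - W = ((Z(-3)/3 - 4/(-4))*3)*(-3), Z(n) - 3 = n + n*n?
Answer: 59319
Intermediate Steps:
Z(n) = 3 + n + n² (Z(n) = 3 + (n + n*n) = 3 + (n + n²) = 3 + n + n²)
W = 39 (W = 3 - ((3 - 3 + (-3)²)/3 - 4/(-4))*3*(-3) = 3 - ((3 - 3 + 9)*(⅓) - 4*(-¼))*3*(-3) = 3 - (9*(⅓) + 1)*3*(-3) = 3 - (3 + 1)*3*(-3) = 3 - 4*3*(-3) = 3 - 12*(-3) = 3 - 1*(-36) = 3 + 36 = 39)
W³ = 39³ = 59319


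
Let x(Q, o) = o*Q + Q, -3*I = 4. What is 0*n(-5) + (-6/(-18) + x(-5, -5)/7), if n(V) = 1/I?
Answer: 67/21 ≈ 3.1905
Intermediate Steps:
I = -4/3 (I = -1/3*4 = -4/3 ≈ -1.3333)
n(V) = -3/4 (n(V) = 1/(-4/3) = -3/4)
x(Q, o) = Q + Q*o (x(Q, o) = Q*o + Q = Q + Q*o)
0*n(-5) + (-6/(-18) + x(-5, -5)/7) = 0*(-3/4) + (-6/(-18) - 5*(1 - 5)/7) = 0 + (-6*(-1/18) - 5*(-4)*(1/7)) = 0 + (1/3 + 20*(1/7)) = 0 + (1/3 + 20/7) = 0 + 67/21 = 67/21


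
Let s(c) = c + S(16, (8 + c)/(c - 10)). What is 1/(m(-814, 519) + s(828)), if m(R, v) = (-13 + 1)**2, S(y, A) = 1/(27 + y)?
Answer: 43/41797 ≈ 0.0010288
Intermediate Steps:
m(R, v) = 144 (m(R, v) = (-12)**2 = 144)
s(c) = 1/43 + c (s(c) = c + 1/(27 + 16) = c + 1/43 = 1/43 + c)
1/(m(-814, 519) + s(828)) = 1/(144 + (1/43 + 828)) = 1/(144 + 35605/43) = 1/(41797/43) = 43/41797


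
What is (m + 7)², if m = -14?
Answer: 49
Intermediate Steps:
(m + 7)² = (-14 + 7)² = (-7)² = 49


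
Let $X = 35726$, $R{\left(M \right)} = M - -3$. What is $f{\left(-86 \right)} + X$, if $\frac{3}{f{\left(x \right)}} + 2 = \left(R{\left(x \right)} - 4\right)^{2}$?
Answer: $\frac{270338645}{7567} \approx 35726.0$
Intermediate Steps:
$R{\left(M \right)} = 3 + M$ ($R{\left(M \right)} = M + 3 = 3 + M$)
$f{\left(x \right)} = \frac{3}{-2 + \left(-1 + x\right)^{2}}$ ($f{\left(x \right)} = \frac{3}{-2 + \left(\left(3 + x\right) - 4\right)^{2}} = \frac{3}{-2 + \left(-1 + x\right)^{2}}$)
$f{\left(-86 \right)} + X = \frac{3}{-2 + \left(-1 - 86\right)^{2}} + 35726 = \frac{3}{-2 + \left(-87\right)^{2}} + 35726 = \frac{3}{-2 + 7569} + 35726 = \frac{3}{7567} + 35726 = \frac{270338645}{7567}$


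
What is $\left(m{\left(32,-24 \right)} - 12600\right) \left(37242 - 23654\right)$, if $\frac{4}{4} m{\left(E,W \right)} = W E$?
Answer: $-181644384$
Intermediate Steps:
$m{\left(E,W \right)} = E W$ ($m{\left(E,W \right)} = W E = E W$)
$\left(m{\left(32,-24 \right)} - 12600\right) \left(37242 - 23654\right) = \left(32 \left(-24\right) - 12600\right) \left(37242 - 23654\right) = \left(-768 - 12600\right) 13588 = \left(-13368\right) 13588 = -181644384$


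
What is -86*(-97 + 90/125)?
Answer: 207002/25 ≈ 8280.1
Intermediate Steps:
-86*(-97 + 90/125) = -86*(-97 + 90*(1/125)) = -86*(-97 + 18/25) = -86*(-2407/25) = 207002/25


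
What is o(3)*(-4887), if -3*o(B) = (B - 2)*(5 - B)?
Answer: 3258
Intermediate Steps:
o(B) = -(-2 + B)*(5 - B)/3 (o(B) = -(B - 2)*(5 - B)/3 = -(-2 + B)*(5 - B)/3)
o(3)*(-4887) = (10/3 - 7/3*3 + (⅓)*3²)*(-4887) = (10/3 - 7 + (⅓)*9)*(-4887) = (10/3 - 7 + 3)*(-4887) = -⅔*(-4887) = 3258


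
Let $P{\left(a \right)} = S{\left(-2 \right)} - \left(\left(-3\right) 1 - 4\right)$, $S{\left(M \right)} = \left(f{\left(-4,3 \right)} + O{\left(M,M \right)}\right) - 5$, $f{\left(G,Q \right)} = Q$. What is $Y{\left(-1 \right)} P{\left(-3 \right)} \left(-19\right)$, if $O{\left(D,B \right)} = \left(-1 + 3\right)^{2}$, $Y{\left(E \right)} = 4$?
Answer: $-684$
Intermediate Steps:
$O{\left(D,B \right)} = 4$ ($O{\left(D,B \right)} = 2^{2} = 4$)
$S{\left(M \right)} = 2$ ($S{\left(M \right)} = \left(3 + 4\right) - 5 = 7 - 5 = 2$)
$P{\left(a \right)} = 9$ ($P{\left(a \right)} = 2 - \left(\left(-3\right) 1 - 4\right) = 2 - \left(-3 - 4\right) = 2 - -7 = 2 + 7 = 9$)
$Y{\left(-1 \right)} P{\left(-3 \right)} \left(-19\right) = 4 \cdot 9 \left(-19\right) = 36 \left(-19\right) = -684$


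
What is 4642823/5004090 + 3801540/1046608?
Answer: 2985307999123/654665078340 ≈ 4.5601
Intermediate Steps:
4642823/5004090 + 3801540/1046608 = 4642823*(1/5004090) + 3801540*(1/1046608) = 4642823/5004090 + 950385/261652 = 2985307999123/654665078340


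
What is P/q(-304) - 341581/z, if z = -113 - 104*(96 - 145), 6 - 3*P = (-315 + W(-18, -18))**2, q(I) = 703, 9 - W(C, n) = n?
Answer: -377891461/3503049 ≈ -107.88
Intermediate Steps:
W(C, n) = 9 - n
P = -27646 (P = 2 - (-315 + (9 - 1*(-18)))**2/3 = 2 - (-315 + (9 + 18))**2/3 = 2 - (-315 + 27)**2/3 = 2 - 1/3*(-288)**2 = 2 - 1/3*82944 = 2 - 27648 = -27646)
z = 4983 (z = -113 - 104*(-49) = -113 + 5096 = 4983)
P/q(-304) - 341581/z = -27646/703 - 341581/4983 = -377891461/3503049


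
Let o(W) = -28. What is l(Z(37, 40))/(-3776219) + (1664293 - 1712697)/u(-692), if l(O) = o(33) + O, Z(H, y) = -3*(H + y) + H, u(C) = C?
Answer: 45696064525/653285887 ≈ 69.948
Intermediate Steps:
Z(H, y) = -3*y - 2*H (Z(H, y) = (-3*H - 3*y) + H = -3*y - 2*H)
l(O) = -28 + O
l(Z(37, 40))/(-3776219) + (1664293 - 1712697)/u(-692) = (-28 + (-3*40 - 2*37))/(-3776219) + (1664293 - 1712697)/(-692) = (-28 + (-120 - 74))*(-1/3776219) - 48404*(-1/692) = (-28 - 194)*(-1/3776219) + 12101/173 = -222*(-1/3776219) + 12101/173 = 222/3776219 + 12101/173 = 45696064525/653285887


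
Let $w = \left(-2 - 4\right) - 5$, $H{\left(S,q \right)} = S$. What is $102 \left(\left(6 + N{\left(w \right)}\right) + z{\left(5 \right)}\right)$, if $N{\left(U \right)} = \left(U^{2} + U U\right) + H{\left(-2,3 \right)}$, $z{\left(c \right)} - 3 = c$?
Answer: $25908$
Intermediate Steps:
$z{\left(c \right)} = 3 + c$
$w = -11$ ($w = -6 - 5 = -11$)
$N{\left(U \right)} = -2 + 2 U^{2}$ ($N{\left(U \right)} = \left(U^{2} + U U\right) - 2 = \left(U^{2} + U^{2}\right) - 2 = 2 U^{2} - 2 = -2 + 2 U^{2}$)
$102 \left(\left(6 + N{\left(w \right)}\right) + z{\left(5 \right)}\right) = 102 \left(\left(6 - \left(2 - 2 \left(-11\right)^{2}\right)\right) + \left(3 + 5\right)\right) = 102 \left(\left(6 + \left(-2 + 2 \cdot 121\right)\right) + 8\right) = 102 \left(\left(6 + \left(-2 + 242\right)\right) + 8\right) = 102 \left(\left(6 + 240\right) + 8\right) = 102 \left(246 + 8\right) = 102 \cdot 254 = 25908$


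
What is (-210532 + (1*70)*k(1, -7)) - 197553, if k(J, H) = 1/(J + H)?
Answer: -1224290/3 ≈ -4.0810e+5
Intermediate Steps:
k(J, H) = 1/(H + J)
(-210532 + (1*70)*k(1, -7)) - 197553 = (-210532 + (1*70)/(-7 + 1)) - 197553 = (-210532 + 70/(-6)) - 197553 = (-210532 + 70*(-1/6)) - 197553 = (-210532 - 35/3) - 197553 = -631631/3 - 197553 = -1224290/3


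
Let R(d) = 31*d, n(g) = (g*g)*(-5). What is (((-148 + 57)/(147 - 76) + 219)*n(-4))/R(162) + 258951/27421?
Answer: 29211090511/4888643301 ≈ 5.9753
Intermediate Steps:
n(g) = -5*g² (n(g) = g²*(-5) = -5*g²)
(((-148 + 57)/(147 - 76) + 219)*n(-4))/R(162) + 258951/27421 = (((-148 + 57)/(147 - 76) + 219)*(-5*(-4)²))/((31*162)) + 258951/27421 = ((-91/71 + 219)*(-5*16))/5022 + 258951*(1/27421) = ((-91*1/71 + 219)*(-80))*(1/5022) + 258951/27421 = ((-91/71 + 219)*(-80))*(1/5022) + 258951/27421 = ((15458/71)*(-80))*(1/5022) + 258951/27421 = -1236640/71*1/5022 + 258951/27421 = -618320/178281 + 258951/27421 = 29211090511/4888643301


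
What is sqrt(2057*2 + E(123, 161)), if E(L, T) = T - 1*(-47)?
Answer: sqrt(4322) ≈ 65.742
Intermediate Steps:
E(L, T) = 47 + T (E(L, T) = T + 47 = 47 + T)
sqrt(2057*2 + E(123, 161)) = sqrt(2057*2 + (47 + 161)) = sqrt(4114 + 208) = sqrt(4322)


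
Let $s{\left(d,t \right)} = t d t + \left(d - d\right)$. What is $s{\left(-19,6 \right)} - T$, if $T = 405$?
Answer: $-1089$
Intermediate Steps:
$s{\left(d,t \right)} = d t^{2}$ ($s{\left(d,t \right)} = d t t + 0 = d t^{2} + 0 = d t^{2}$)
$s{\left(-19,6 \right)} - T = - 19 \cdot 6^{2} - 405 = \left(-19\right) 36 - 405 = -684 - 405 = -1089$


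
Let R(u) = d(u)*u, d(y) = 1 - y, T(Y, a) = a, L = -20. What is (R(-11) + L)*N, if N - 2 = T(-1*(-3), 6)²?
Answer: -5776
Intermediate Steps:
R(u) = u*(1 - u) (R(u) = (1 - u)*u = u*(1 - u))
N = 38 (N = 2 + 6² = 2 + 36 = 38)
(R(-11) + L)*N = (-11*(1 - 1*(-11)) - 20)*38 = (-11*(1 + 11) - 20)*38 = (-11*12 - 20)*38 = (-132 - 20)*38 = -152*38 = -5776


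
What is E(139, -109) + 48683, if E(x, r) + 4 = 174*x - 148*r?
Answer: 88997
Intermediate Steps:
E(x, r) = -4 - 148*r + 174*x (E(x, r) = -4 + (174*x - 148*r) = -4 + (-148*r + 174*x) = -4 - 148*r + 174*x)
E(139, -109) + 48683 = (-4 - 148*(-109) + 174*139) + 48683 = (-4 + 16132 + 24186) + 48683 = 40314 + 48683 = 88997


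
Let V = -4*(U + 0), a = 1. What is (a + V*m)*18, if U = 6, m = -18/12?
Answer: 666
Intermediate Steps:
m = -3/2 (m = -18*1/12 = -3/2 ≈ -1.5000)
V = -24 (V = -4*(6 + 0) = -4*6 = -24)
(a + V*m)*18 = (1 - 24*(-3/2))*18 = (1 + 36)*18 = 37*18 = 666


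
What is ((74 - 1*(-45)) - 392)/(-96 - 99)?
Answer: 7/5 ≈ 1.4000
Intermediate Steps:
((74 - 1*(-45)) - 392)/(-96 - 99) = ((74 + 45) - 392)/(-195) = (119 - 392)*(-1/195) = -273*(-1/195) = 7/5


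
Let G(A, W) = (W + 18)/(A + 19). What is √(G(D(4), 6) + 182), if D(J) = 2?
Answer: √8974/7 ≈ 13.533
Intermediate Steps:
G(A, W) = (18 + W)/(19 + A)
√(G(D(4), 6) + 182) = √((18 + 6)/(19 + 2) + 182) = √(24/21 + 182) = √((1/21)*24 + 182) = √(8/7 + 182) = √(1282/7) = √8974/7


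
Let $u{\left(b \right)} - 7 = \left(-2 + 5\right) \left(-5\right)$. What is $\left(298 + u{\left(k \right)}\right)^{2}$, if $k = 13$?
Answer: $84100$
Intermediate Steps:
$u{\left(b \right)} = -8$ ($u{\left(b \right)} = 7 + \left(-2 + 5\right) \left(-5\right) = 7 + 3 \left(-5\right) = 7 - 15 = -8$)
$\left(298 + u{\left(k \right)}\right)^{2} = \left(298 - 8\right)^{2} = 290^{2} = 84100$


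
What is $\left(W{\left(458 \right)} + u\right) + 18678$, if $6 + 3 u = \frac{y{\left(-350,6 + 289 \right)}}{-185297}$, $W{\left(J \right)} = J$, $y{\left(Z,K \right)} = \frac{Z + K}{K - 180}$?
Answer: $\frac{244637623073}{12785493} \approx 19134.0$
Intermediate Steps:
$y{\left(Z,K \right)} = \frac{K + Z}{-180 + K}$
$u = - \frac{25570975}{12785493}$ ($u = -2 + \frac{\frac{\left(6 + 289\right) - 350}{-180 + \left(6 + 289\right)} \frac{1}{-185297}}{3} = -2 + \frac{\frac{295 - 350}{-180 + 295} \left(- \frac{1}{185297}\right)}{3} = -2 + \frac{\frac{1}{115} \left(-55\right) \left(- \frac{1}{185297}\right)}{3} = -2 + \frac{\left(- \frac{11}{23}\right) \left(- \frac{1}{185297}\right)}{3} = -2 + \frac{1}{3} \cdot \frac{11}{4261831} = -2 + \frac{11}{12785493} = - \frac{25570975}{12785493} \approx -2.0$)
$\left(W{\left(458 \right)} + u\right) + 18678 = \left(458 - \frac{25570975}{12785493}\right) + 18678 = \frac{5830184819}{12785493} + 18678 = \frac{244637623073}{12785493}$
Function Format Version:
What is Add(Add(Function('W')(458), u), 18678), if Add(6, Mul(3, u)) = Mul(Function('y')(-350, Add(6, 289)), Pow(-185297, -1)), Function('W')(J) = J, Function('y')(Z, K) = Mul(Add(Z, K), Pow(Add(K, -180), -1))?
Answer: Rational(244637623073, 12785493) ≈ 19134.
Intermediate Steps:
Function('y')(Z, K) = Mul(Pow(Add(-180, K), -1), Add(K, Z)) (Function('y')(Z, K) = Mul(Add(K, Z), Pow(Add(-180, K), -1)) = Mul(Pow(Add(-180, K), -1), Add(K, Z)))
u = Rational(-25570975, 12785493) (u = Add(-2, Mul(Rational(1, 3), Mul(Mul(Pow(Add(-180, Add(6, 289)), -1), Add(Add(6, 289), -350)), Pow(-185297, -1)))) = Add(-2, Mul(Rational(1, 3), Mul(Mul(Pow(Add(-180, 295), -1), Add(295, -350)), Rational(-1, 185297)))) = Add(-2, Mul(Rational(1, 3), Mul(Mul(Pow(115, -1), -55), Rational(-1, 185297)))) = Add(-2, Mul(Rational(1, 3), Mul(Mul(Rational(1, 115), -55), Rational(-1, 185297)))) = Add(-2, Mul(Rational(1, 3), Mul(Rational(-11, 23), Rational(-1, 185297)))) = Add(-2, Mul(Rational(1, 3), Rational(11, 4261831))) = Add(-2, Rational(11, 12785493)) = Rational(-25570975, 12785493) ≈ -2.0000)
Add(Add(Function('W')(458), u), 18678) = Add(Add(458, Rational(-25570975, 12785493)), 18678) = Add(Rational(5830184819, 12785493), 18678) = Rational(244637623073, 12785493)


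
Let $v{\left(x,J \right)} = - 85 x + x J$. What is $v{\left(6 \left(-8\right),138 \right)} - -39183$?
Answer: $36639$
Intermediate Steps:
$v{\left(x,J \right)} = - 85 x + J x$
$v{\left(6 \left(-8\right),138 \right)} - -39183 = 6 \left(-8\right) \left(-85 + 138\right) - -39183 = \left(-48\right) 53 + 39183 = -2544 + 39183 = 36639$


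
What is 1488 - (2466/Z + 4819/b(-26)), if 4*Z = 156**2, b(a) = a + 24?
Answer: 658609/169 ≈ 3897.1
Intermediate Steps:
b(a) = 24 + a
Z = 6084 (Z = (1/4)*156**2 = (1/4)*24336 = 6084)
1488 - (2466/Z + 4819/b(-26)) = 1488 - (2466/6084 + 4819/(24 - 26)) = 1488 - (2466*(1/6084) + 4819/(-2)) = 1488 - (137/338 + 4819*(-1/2)) = 1488 - (137/338 - 4819/2) = 1488 - 1*(-407137/169) = 1488 + 407137/169 = 658609/169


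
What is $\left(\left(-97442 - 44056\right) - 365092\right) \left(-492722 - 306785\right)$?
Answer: $405022251130$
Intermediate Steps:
$\left(\left(-97442 - 44056\right) - 365092\right) \left(-492722 - 306785\right) = \left(\left(-97442 - 44056\right) - 365092\right) \left(-799507\right) = \left(-141498 - 365092\right) \left(-799507\right) = \left(-506590\right) \left(-799507\right) = 405022251130$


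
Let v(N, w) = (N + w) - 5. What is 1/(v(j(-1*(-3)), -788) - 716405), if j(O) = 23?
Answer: -1/717175 ≈ -1.3944e-6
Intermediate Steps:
v(N, w) = -5 + N + w
1/(v(j(-1*(-3)), -788) - 716405) = 1/((-5 + 23 - 788) - 716405) = 1/(-770 - 716405) = 1/(-717175) = -1/717175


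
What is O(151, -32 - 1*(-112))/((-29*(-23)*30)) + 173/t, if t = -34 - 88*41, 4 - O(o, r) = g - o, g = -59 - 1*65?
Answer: -203801/6073035 ≈ -0.033558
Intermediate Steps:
g = -124 (g = -59 - 65 = -124)
O(o, r) = 128 + o (O(o, r) = 4 - (-124 - o) = 4 + (124 + o) = 128 + o)
t = -3642 (t = -34 - 3608 = -3642)
O(151, -32 - 1*(-112))/((-29*(-23)*30)) + 173/t = (128 + 151)/((-29*(-23)*30)) + 173/(-3642) = 279/((667*30)) + 173*(-1/3642) = 279/20010 - 173/3642 = 279*(1/20010) - 173/3642 = 93/6670 - 173/3642 = -203801/6073035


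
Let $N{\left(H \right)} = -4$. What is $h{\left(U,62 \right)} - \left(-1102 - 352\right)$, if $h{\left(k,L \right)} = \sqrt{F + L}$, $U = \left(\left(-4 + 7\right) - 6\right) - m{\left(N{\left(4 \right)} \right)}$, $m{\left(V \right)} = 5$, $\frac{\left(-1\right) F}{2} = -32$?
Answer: $1454 + 3 \sqrt{14} \approx 1465.2$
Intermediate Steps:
$F = 64$ ($F = \left(-2\right) \left(-32\right) = 64$)
$U = -8$ ($U = \left(\left(-4 + 7\right) - 6\right) - 5 = \left(3 - 6\right) - 5 = -3 - 5 = -8$)
$h{\left(k,L \right)} = \sqrt{64 + L}$
$h{\left(U,62 \right)} - \left(-1102 - 352\right) = \sqrt{64 + 62} - \left(-1102 - 352\right) = \sqrt{126} - \left(-1102 - 352\right) = 3 \sqrt{14} - -1454 = 3 \sqrt{14} + 1454 = 1454 + 3 \sqrt{14}$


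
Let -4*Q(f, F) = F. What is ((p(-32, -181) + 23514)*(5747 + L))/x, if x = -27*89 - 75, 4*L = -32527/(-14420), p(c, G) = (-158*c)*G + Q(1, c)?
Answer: 147793707941009/71465520 ≈ 2.0680e+6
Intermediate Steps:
Q(f, F) = -F/4
p(c, G) = -c/4 - 158*G*c (p(c, G) = (-158*c)*G - c/4 = -158*G*c - c/4 = -c/4 - 158*G*c)
L = 32527/57680 (L = (-32527/(-14420))/4 = (-32527*(-1/14420))/4 = (1/4)*(32527/14420) = 32527/57680 ≈ 0.56392)
x = -2478 (x = -2403 - 75 = -2478)
((p(-32, -181) + 23514)*(5747 + L))/x = (((1/4)*(-32)*(-1 - 632*(-181)) + 23514)*(5747 + 32527/57680))/(-2478) = (((1/4)*(-32)*(-1 + 114392) + 23514)*(331519487/57680))*(-1/2478) = (((1/4)*(-32)*114391 + 23514)*(331519487/57680))*(-1/2478) = ((-915128 + 23514)*(331519487/57680))*(-1/2478) = -891614*331519487/57680*(-1/2478) = -147793707941009/28840*(-1/2478) = 147793707941009/71465520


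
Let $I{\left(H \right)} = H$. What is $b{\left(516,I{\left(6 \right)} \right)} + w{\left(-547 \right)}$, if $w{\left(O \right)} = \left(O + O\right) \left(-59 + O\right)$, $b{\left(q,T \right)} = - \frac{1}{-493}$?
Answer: $\frac{326841253}{493} \approx 6.6296 \cdot 10^{5}$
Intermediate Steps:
$b{\left(q,T \right)} = \frac{1}{493}$ ($b{\left(q,T \right)} = \left(-1\right) \left(- \frac{1}{493}\right) = \frac{1}{493}$)
$w{\left(O \right)} = 2 O \left(-59 + O\right)$
$b{\left(516,I{\left(6 \right)} \right)} + w{\left(-547 \right)} = \frac{1}{493} + 2 \left(-547\right) \left(-59 - 547\right) = \frac{1}{493} + 2 \left(-547\right) \left(-606\right) = \frac{1}{493} + 662964 = \frac{326841253}{493}$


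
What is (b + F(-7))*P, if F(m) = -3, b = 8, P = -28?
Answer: -140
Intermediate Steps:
(b + F(-7))*P = (8 - 3)*(-28) = 5*(-28) = -140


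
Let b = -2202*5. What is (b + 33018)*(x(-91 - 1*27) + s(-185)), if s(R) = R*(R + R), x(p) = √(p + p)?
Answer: 1506447600 + 44016*I*√59 ≈ 1.5064e+9 + 3.3809e+5*I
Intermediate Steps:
b = -11010
x(p) = √2*√p (x(p) = √(2*p) = √2*√p)
s(R) = 2*R² (s(R) = R*(2*R) = 2*R²)
(b + 33018)*(x(-91 - 1*27) + s(-185)) = (-11010 + 33018)*(√2*√(-91 - 1*27) + 2*(-185)²) = 22008*(√2*√(-91 - 27) + 2*34225) = 22008*(√2*√(-118) + 68450) = 22008*(√2*(I*√118) + 68450) = 22008*(2*I*√59 + 68450) = 22008*(68450 + 2*I*√59) = 1506447600 + 44016*I*√59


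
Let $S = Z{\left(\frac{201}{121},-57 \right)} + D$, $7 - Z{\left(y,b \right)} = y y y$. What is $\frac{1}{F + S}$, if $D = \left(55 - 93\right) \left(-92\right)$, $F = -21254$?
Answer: $- \frac{1771561}{31455099912} \approx -5.632 \cdot 10^{-5}$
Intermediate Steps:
$Z{\left(y,b \right)} = 7 - y^{3}$ ($Z{\left(y,b \right)} = 7 - y y y = 7 - y^{2} y = 7 - y^{3}$)
$D = 3496$ ($D = \left(-38\right) \left(-92\right) = 3496$)
$S = \frac{6197657582}{1771561}$ ($S = \left(7 - \left(\frac{201}{121}\right)^{3}\right) + 3496 = \left(7 - \frac{8120601}{1771561}\right) + 3496 = \frac{4280326}{1771561} + 3496 = \frac{6197657582}{1771561} \approx 3498.4$)
$\frac{1}{F + S} = \frac{1}{-21254 + \frac{6197657582}{1771561}} = \frac{1}{- \frac{31455099912}{1771561}} = - \frac{1771561}{31455099912}$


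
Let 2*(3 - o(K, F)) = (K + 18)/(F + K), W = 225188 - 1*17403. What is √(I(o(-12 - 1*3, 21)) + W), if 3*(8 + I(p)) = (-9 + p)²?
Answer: √29921763/12 ≈ 455.84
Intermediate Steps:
W = 207785 (W = 225188 - 17403 = 207785)
o(K, F) = 3 - (18 + K)/(2*(F + K)) (o(K, F) = 3 - (K + 18)/(2*(F + K)) = 3 - (18 + K)/(2*(F + K)))
I(p) = -8 + (-9 + p)²/3
√(I(o(-12 - 1*3, 21)) + W) = √((-8 + (-9 + (-9 + 3*21 + 5*(-12 - 1*3)/2)/(21 + (-12 - 1*3)))²/3) + 207785) = √((-8 + (-9 + (-9 + 63 + 5*(-12 - 3)/2)/(21 + (-12 - 3)))²/3) + 207785) = √((-8 + (-9 + (-9 + 63 + (5/2)*(-15))/(21 - 15))²/3) + 207785) = √((-8 + (-9 + (-9 + 63 - 75/2)/6)²/3) + 207785) = √((-8 + (-9 + (⅙)*(33/2))²/3) + 207785) = √((-8 + (-9 + 11/4)²/3) + 207785) = √((-8 + (-25/4)²/3) + 207785) = √((-8 + (⅓)*(625/16)) + 207785) = √((-8 + 625/48) + 207785) = √(241/48 + 207785) = √(9973921/48) = √29921763/12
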